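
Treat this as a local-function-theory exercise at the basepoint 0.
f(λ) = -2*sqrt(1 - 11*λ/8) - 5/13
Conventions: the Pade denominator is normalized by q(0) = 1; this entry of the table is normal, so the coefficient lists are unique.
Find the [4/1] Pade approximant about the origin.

The Pade approximant has numerator coefficients [-31/13, 3817/1040, -1089/1280, -1331/10240, -43923/1310720]; denominator coefficients [1, -77/80].

Taylor coefficients needed (expand at 0): a_0 = -31/13, a_1 = 11/8, a_2 = 121/256, a_3 = 1331/4096, a_4 = 73205/262144, a_5 = 1127357/4194304.
Write the denominator as Q(λ) = 1 + q1*λ. Requiring Q*f - P = O(λ^6) with deg P <= 4 kills the coefficients of λ^5..λ^5 in Q*f:
  λ^5: a_5 + q1*a_4 = 0, i.e. 1127357/4194304 + (73205/262144)*q1 = 0.
Solving this linear system: q1 = -77/80.
The numerator is Q*f truncated at degree 4: P0 = a_0 = -31/13; P1 = a_1 + q1*a_0 = 3817/1040; P2 = a_2 + q1*a_1 = -1089/1280; P3 = a_3 + q1*a_2 = -1331/10240; P4 = a_4 + q1*a_3 = -43923/1310720.


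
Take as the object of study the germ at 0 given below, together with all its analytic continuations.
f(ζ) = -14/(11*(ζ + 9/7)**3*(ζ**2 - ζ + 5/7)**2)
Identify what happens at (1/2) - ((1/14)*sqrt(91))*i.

The point is a pole of order 2.

The denominator factor ζ**2 - ζ + 5/7 vanishes at (1/2) - ((1/14)*sqrt(91))*i and appears to the power 2; the numerator there equals -14/11, nonzero, and no other factor vanishes.
Hence a pole whose order is the multiplicity, 2.


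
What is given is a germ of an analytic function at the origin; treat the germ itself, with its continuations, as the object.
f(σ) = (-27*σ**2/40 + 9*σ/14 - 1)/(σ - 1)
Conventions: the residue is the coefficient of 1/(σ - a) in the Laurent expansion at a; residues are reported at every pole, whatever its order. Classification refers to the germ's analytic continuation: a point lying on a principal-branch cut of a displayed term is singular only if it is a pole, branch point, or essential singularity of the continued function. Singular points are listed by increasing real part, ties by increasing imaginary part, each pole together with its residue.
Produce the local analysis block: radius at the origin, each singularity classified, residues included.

Radius of convergence at 0: 1.
At 1: a pole of order 1; residue -289/280.

Denominator factor (σ - 1): pole of order 1 at 1, modulus 1.
The radius of convergence is the smallest modulus among the singular points: 1.
At the order-1 pole 1 set g(σ) = (σ - (1))*f(σ) = -27*σ**2/40 + 9*σ/14 - 1.
Simple pole: residue = g(a) at a = 1, which is -289/280.


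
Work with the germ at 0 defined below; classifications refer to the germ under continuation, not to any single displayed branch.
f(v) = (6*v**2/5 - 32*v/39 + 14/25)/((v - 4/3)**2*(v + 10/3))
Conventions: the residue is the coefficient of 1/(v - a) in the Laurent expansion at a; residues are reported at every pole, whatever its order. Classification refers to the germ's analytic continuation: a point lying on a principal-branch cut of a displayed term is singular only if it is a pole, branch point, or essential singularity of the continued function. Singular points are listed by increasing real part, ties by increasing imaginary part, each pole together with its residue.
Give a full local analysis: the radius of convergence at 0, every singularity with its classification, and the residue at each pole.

Radius of convergence at 0: 4/3.
At -10/3: a pole of order 1; residue 24319/31850.
At 4/3: a pole of order 2; residue 13901/31850.

Denominator factor (v - 4/3)^2: pole of order 2 at 4/3, modulus 4/3.
Denominator factor (v + 10/3): pole of order 1 at -10/3, modulus 10/3.
The radius of convergence is the smallest modulus among the singular points: 4/3.
At the order-1 pole -10/3 set g(v) = (v - (-10/3))*f(v) = (6*v**2/5 - 32*v/39 + 14/25)/(v - 4/3)**2.
Simple pole: residue = g(a) at a = -10/3, which is 24319/31850.
At the order-2 pole 4/3 set g(v) = (v - (4/3))^2*f(v) = (6*v**2/5 - 32*v/39 + 14/25)/(v + 10/3).
Order-2 pole: residue = g'(a); g'(4/3) = 13901/31850, so the residue is 13901/31850.
List the singular points by increasing real part (a conjugate pair: the negative imaginary part first).


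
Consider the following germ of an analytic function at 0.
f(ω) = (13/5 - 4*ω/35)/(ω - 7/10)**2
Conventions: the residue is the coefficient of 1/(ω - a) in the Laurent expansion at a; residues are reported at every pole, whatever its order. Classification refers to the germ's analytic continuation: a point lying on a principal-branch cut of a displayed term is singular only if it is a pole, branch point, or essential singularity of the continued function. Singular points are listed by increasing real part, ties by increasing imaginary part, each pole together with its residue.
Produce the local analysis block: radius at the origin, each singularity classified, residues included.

Radius of convergence at 0: 7/10.
At 7/10: a pole of order 2; residue -4/35.

Denominator factor (ω - 7/10)^2: pole of order 2 at 7/10, modulus 7/10.
The radius of convergence is the smallest modulus among the singular points: 7/10.
At the order-2 pole 7/10 set g(ω) = (ω - (7/10))^2*f(ω) = 13/5 - 4*ω/35.
Order-2 pole: residue = g'(a); g'(7/10) = -4/35, so the residue is -4/35.


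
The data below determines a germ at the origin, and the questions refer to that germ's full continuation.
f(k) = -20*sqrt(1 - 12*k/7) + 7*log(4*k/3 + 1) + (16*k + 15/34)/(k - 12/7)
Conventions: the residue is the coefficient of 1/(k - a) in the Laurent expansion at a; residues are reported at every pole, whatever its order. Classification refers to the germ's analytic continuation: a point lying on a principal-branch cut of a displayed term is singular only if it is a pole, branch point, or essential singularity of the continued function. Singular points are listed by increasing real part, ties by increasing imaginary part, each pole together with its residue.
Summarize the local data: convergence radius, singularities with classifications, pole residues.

Radius of convergence at 0: 7/12.
At -3/4: a logarithmic branch point.
At 7/12: an algebraic (square-root) branch point.
At 12/7: a pole of order 1; residue 6633/238.

Denominator factor (k - 12/7): pole of order 1 at 12/7, modulus 12/7.
Branch term (7)*log(1 - k/(-3/4)): its argument vanishes at k = -3/4, a logarithmic branch point, modulus 3/4.
Branch term (-20)*sqrt(1 - k/(7/12)): its argument vanishes at k = 7/12, a square-root branch point, modulus 7/12.
The radius of convergence is the smallest modulus among the singular points: 7/12.
The branch terms are analytic at 12/7 and contribute nothing to the residue; only the rational part matters.
At the order-1 pole 12/7 set g(k) = (k - (12/7))*(rational part) = 16*k + 15/34.
Simple pole: residue = g(a) at a = 12/7, which is 6633/238.
List the singular points by increasing real part (a conjugate pair: the negative imaginary part first).


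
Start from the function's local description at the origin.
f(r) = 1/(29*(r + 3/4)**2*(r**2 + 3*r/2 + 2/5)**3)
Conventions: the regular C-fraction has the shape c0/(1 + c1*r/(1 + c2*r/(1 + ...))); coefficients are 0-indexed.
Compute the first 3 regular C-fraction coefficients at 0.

The regular C-fraction coefficients are [250/261, 167/12, -11731/2004].

Taylor coefficients (expand at 0): a_0 = 250/261, a_1 = -20875/1566, a_2 = 336625/3132.
c0 = a_0 = 250/261. Peel one level at a time: if S = 1 + c*r/S' with S'(0) = 1, then c is the r-coefficient of S and S' = c*r/(S - 1).
S_1 = c0/f = 1 + (167/12)*r + (11731/144)*r^2 + ...; c1 = 167/12.
S_2 = c1*r/(S_1 - 1) = 1 + (-11731/2004)*r + ...; c2 = -11731/2004.


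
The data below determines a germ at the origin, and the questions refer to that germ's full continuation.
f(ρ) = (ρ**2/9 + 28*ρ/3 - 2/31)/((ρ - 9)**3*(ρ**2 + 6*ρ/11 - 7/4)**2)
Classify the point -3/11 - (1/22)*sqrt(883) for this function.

The denominator factor ρ**2 + 6*ρ/11 - 7/4 vanishes at -3/11 - (1/22)*sqrt(883) and appears to the power 2; the numerator there equals -323951/135036 - (51/121)*sqrt(883), nonzero, and no other factor vanishes.
Hence a pole whose order is the multiplicity, 2.

The point is a pole of order 2.


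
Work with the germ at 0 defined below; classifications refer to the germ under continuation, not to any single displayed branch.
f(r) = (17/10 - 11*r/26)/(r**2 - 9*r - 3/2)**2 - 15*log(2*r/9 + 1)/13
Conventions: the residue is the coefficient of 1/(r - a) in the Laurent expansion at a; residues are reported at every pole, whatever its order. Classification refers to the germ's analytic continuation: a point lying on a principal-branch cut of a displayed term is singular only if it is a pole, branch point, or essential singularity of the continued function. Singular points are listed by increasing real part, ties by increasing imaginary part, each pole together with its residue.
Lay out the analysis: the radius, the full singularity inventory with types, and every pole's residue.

Denominator factor (r**2 - 9*r - 3/2)^2: discriminant 87, real irrational roots 9/2 + (1/2)*sqrt(87) and 9/2 - (1/2)*sqrt(87); poles of order 2, moduli 9/2 + (1/2)*sqrt(87) and -9/2 + (1/2)*sqrt(87).
Branch term (-15/13)*log(1 - r/(-9/2)): its argument vanishes at r = -9/2, a logarithmic branch point, modulus 9/2.
The radius of convergence is the smallest modulus among the singular points: -9/2 + (1/2)*sqrt(87).
The branch term is analytic at 9/2 - (1/2)*sqrt(87) and contributes nothing to the residue; only the rational part matters.
The factor r**2 - 9*r - 3/2 splits as (r - a)(r - a') with a = 9/2 - (1/2)*sqrt(87), a' = 9/2 + (1/2)*sqrt(87). At the order-2 pole a set g(r) = (r - a)^2*(rational part) = [17/10 - 11*r/26] / (r - a')^2.
Order-2 pole: residue = g'(a); g'(9/2 - (1/2)*sqrt(87)) = -(53/983970)*sqrt(87), so the residue is -(53/983970)*sqrt(87).
The branch term is analytic at 9/2 + (1/2)*sqrt(87) and contributes nothing to the residue; only the rational part matters.
The factor r**2 - 9*r - 3/2 splits as (r - a)(r - a') with a = 9/2 + (1/2)*sqrt(87), a' = 9/2 - (1/2)*sqrt(87). At the order-2 pole a set g(r) = (r - a)^2*(rational part) = [17/10 - 11*r/26] / (r - a')^2.
Order-2 pole: residue = g'(a); g'(9/2 + (1/2)*sqrt(87)) = (53/983970)*sqrt(87), so the residue is (53/983970)*sqrt(87).
List the singular points by increasing real part (a conjugate pair: the negative imaginary part first).

Radius of convergence at 0: -9/2 + (1/2)*sqrt(87).
At -9/2: a logarithmic branch point.
At 9/2 - (1/2)*sqrt(87): a pole of order 2; residue -(53/983970)*sqrt(87).
At 9/2 + (1/2)*sqrt(87): a pole of order 2; residue (53/983970)*sqrt(87).


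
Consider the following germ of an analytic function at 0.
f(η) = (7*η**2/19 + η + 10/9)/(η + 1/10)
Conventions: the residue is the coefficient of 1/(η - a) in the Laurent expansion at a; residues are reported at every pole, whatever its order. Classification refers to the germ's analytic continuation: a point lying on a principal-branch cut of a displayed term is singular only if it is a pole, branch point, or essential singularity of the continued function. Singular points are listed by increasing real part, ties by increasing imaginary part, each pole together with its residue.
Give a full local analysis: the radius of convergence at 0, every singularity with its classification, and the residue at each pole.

Radius of convergence at 0: 1/10.
At -1/10: a pole of order 1; residue 17353/17100.

Denominator factor (η + 1/10): pole of order 1 at -1/10, modulus 1/10.
The radius of convergence is the smallest modulus among the singular points: 1/10.
At the order-1 pole -1/10 set g(η) = (η - (-1/10))*f(η) = 7*η**2/19 + η + 10/9.
Simple pole: residue = g(a) at a = -1/10, which is 17353/17100.


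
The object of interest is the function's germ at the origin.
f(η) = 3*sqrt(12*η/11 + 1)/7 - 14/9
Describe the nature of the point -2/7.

There is no denominator, hence no pole anywhere.
Branch term sqrt(1 - η/(-11/12)): argument at -2/7 is 53/77, nonzero, so -2/7 is not its branch point (a point on a principal cut is still regular for the continued germ).
So the germ continues analytically to -2/7.

The point is a regular point.


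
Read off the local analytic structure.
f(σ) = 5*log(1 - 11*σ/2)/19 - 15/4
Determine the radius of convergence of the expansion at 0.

The radius of convergence is 2/11.

Branch term (5/19)*log(1 - σ/(2/11)): its argument vanishes at σ = 2/11, a logarithmic branch point, modulus 2/11.
The radius of convergence is the smallest modulus among the singular points: 2/11.


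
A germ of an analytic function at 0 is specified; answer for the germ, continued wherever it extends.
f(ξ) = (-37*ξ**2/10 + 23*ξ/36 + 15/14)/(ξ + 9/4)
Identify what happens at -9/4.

The point is a pole of order 1.

The denominator factor ξ + 9/4 vanishes at -9/4 and appears to the power 1; the numerator there equals -21389/1120, nonzero, and no other factor vanishes.
Hence a pole whose order is the multiplicity, 1.


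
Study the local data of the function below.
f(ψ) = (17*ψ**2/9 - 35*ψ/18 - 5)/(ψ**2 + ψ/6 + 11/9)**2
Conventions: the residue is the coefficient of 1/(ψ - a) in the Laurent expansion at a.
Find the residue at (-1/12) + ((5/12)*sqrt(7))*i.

The factor ψ**2 + ψ/6 + 11/9 splits as (ψ - a)(ψ - a') with a = (-1/12) + ((5/12)*sqrt(7))*i, a' = (-1/12) - ((5/12)*sqrt(7))*i. At the order-2 pole a set g(ψ) = (ψ - a)^2*f(ψ) = [17*ψ**2/9 - 35*ψ/18 - 5] / (ψ - a')^2.
Order-2 pole: residue = g'(a); g'((-1/12) + ((5/12)*sqrt(7))*i) = ((3278/18375)*sqrt(7))*i, so the residue is ((3278/18375)*sqrt(7))*i.

The residue is ((3278/18375)*sqrt(7))*i.


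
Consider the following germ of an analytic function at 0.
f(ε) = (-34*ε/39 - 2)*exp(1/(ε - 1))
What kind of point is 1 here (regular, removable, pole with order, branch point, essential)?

The exponent 1/(ε - (1)) has a pole at 1, so exp(1/(ε - (1))) takes every nonzero value near it: an essential singularity (not a pole of any order).

The point is an essential singularity.


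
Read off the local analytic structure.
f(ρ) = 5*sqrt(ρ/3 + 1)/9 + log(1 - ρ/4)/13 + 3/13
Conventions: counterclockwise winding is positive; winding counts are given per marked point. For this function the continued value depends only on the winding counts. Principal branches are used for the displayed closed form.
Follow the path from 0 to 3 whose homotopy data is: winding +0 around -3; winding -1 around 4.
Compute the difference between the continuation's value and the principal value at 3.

Continued minus principal equals -(2/13)*pi*i.

The rational part is single-valued and drops out of the difference; each branch term changes only by its own monodromy.
(5/9)*sqrt(1 - ρ/(-3)): winding +0 is even, the square root returns to the same sheet, contribution 0.
(1/13)*log(1 - ρ/(4)): each positive loop around 4 adds 2*pi*i to the log, so winding -1 contributes (1/13)*(-1)*2*pi*i = -(2/13)*pi*i.
Summing the contributions at ρ = 3 gives -(2/13)*pi*i.


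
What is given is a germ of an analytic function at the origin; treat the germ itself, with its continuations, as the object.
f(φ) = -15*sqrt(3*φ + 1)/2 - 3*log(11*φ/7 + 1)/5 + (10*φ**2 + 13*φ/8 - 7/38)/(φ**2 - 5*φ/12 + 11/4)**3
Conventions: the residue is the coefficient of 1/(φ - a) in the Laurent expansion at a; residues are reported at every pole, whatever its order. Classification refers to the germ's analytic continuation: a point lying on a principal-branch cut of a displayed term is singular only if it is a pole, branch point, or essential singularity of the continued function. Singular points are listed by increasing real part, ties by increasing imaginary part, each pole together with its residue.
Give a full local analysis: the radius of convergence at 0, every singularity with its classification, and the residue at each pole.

Radius of convergence at 0: 1/3.
At -7/11: a logarithmic branch point.
At -1/3: an algebraic (square-root) branch point.
At (5/24) - ((1/24)*sqrt(1559))*i: a pole of order 3; residue ((272615328/71993277701)*sqrt(1559))*i.
At (5/24) + ((1/24)*sqrt(1559))*i: a pole of order 3; residue -((272615328/71993277701)*sqrt(1559))*i.


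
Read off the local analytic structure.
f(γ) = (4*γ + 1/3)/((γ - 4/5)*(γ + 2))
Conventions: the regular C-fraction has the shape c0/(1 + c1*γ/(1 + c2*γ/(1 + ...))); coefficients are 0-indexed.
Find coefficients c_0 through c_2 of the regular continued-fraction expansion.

Taylor coefficients (expand at 0): a_0 = -5/24, a_1 = -85/32, a_2 = -815/384.
c0 = a_0 = -5/24. Peel one level at a time: if S = 1 + c*γ/S' with S'(0) = 1, then c is the γ-coefficient of S and S' = c*γ/(S - 1).
S_1 = c0/f = 1 + (-51/4)*γ + (1219/8)*γ^2 + ...; c1 = -51/4.
S_2 = c1*γ/(S_1 - 1) = 1 + (1219/102)*γ + ...; c2 = 1219/102.

The regular C-fraction coefficients are [-5/24, -51/4, 1219/102].


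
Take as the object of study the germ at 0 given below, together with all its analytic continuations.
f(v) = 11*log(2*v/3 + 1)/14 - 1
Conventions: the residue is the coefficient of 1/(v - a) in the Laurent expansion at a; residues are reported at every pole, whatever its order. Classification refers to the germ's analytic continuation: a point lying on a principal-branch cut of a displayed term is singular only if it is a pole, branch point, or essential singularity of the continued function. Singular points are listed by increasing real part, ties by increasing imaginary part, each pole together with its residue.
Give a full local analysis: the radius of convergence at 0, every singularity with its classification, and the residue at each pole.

Radius of convergence at 0: 3/2.
At -3/2: a logarithmic branch point.

Branch term (11/14)*log(1 - v/(-3/2)): its argument vanishes at v = -3/2, a logarithmic branch point, modulus 3/2.
The radius of convergence is the smallest modulus among the singular points: 3/2.


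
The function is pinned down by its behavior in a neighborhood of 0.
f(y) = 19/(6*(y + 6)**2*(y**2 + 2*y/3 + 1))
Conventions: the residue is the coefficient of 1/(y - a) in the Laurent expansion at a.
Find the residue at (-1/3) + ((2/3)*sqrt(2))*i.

The factor y**2 + 2*y/3 + 1 splits as (y - a)(y - a') with a = (-1/3) + ((2/3)*sqrt(2))*i, a' = (-1/3) - ((2/3)*sqrt(2))*i. At the order-1 pole a set g(y) = (y - a)*f(y) = [19/(6*(y + 6)**2)] / (y - a').
Simple pole: residue = g(a) at a = (-1/3) + ((2/3)*sqrt(2))*i, which is (-323/19602) - ((5339/156816)*sqrt(2))*i.

The residue is (-323/19602) - ((5339/156816)*sqrt(2))*i.


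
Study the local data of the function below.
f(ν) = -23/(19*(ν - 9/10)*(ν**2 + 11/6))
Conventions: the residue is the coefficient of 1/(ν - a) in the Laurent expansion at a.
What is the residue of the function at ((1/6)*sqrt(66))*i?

The residue is (3450/15067) - ((3105/165737)*sqrt(66))*i.

The factor ν**2 + 11/6 splits as (ν - a)(ν - a') with a = ((1/6)*sqrt(66))*i, a' = -((1/6)*sqrt(66))*i. At the order-1 pole a set g(ν) = (ν - a)*f(ν) = [-23/(19*(ν - 9/10))] / (ν - a').
Simple pole: residue = g(a) at a = ((1/6)*sqrt(66))*i, which is (3450/15067) - ((3105/165737)*sqrt(66))*i.


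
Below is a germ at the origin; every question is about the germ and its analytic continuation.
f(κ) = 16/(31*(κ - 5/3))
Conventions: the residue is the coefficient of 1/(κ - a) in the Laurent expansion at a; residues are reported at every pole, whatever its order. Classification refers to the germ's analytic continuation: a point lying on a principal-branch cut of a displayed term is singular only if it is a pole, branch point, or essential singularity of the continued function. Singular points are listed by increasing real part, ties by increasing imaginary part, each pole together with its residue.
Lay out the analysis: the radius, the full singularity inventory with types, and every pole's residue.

Denominator factor (κ - 5/3): pole of order 1 at 5/3, modulus 5/3.
The radius of convergence is the smallest modulus among the singular points: 5/3.
At the order-1 pole 5/3 set g(κ) = (κ - (5/3))*f(κ) = 16/31.
Simple pole: residue = g(a) at a = 5/3, which is 16/31.

Radius of convergence at 0: 5/3.
At 5/3: a pole of order 1; residue 16/31.


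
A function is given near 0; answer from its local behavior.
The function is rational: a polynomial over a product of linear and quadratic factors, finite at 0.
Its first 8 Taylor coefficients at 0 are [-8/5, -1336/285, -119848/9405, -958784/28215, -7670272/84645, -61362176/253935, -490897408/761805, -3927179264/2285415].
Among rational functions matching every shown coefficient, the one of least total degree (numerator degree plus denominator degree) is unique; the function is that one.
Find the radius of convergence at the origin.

No rational of total degree below 3 reproduces all 8 coefficients; solving the [2/1] Pade equations on them gives f(z) = (z**2/11 + 3*z/19 + 3/5)/(z - 3/8), whose expansion matches every shown term.
Denominator factor (z - 3/8): pole of order 1 at 3/8, modulus 3/8.
The radius of convergence is the smallest modulus among the singular points: 3/8.

The radius of convergence is 3/8.


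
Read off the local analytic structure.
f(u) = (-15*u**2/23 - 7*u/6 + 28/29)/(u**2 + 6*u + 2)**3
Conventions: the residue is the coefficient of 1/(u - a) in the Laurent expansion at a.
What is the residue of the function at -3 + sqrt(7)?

The factor u**2 + 6*u + 2 splits as (u - a)(u - a') with a = -3 + sqrt(7), a' = -3 - sqrt(7). At the order-3 pole a set g(u) = (u - a)^3*f(u) = [-15*u**2/23 - 7*u/6 + 28/29] / (u - a')^3.
Order-3 pole: residue = g''(a)/2; g''(-3 + sqrt(7)) = (471/3660496)*sqrt(7), so the residue is (471/7320992)*sqrt(7).

The residue is (471/7320992)*sqrt(7).


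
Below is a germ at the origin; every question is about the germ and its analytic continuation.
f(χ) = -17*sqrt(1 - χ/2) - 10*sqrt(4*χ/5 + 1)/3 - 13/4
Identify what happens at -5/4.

The term (-10/3)*sqrt(1 - χ/(-5/4)) has argument 1 - -5/4/(-5/4) = 0 at -5/4: a square-root (algebraic, two-sheeted) branch point; the remaining terms are analytic or single-valued there.

The point is an algebraic (square-root) branch point.


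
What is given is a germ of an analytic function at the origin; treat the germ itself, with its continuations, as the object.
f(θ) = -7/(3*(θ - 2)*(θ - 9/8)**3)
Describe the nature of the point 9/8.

The denominator factor θ - 9/8 vanishes at 9/8 and appears to the power 3; the numerator there equals -7/3, nonzero, and no other factor vanishes.
Hence a pole whose order is the multiplicity, 3.

The point is a pole of order 3.


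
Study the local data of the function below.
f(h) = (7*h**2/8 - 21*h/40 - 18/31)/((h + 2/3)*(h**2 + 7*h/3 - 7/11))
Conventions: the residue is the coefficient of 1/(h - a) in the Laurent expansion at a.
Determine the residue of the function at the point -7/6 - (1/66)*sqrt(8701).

The residue is 207131/429040 + (536443/67874128)*sqrt(8701).

The factor h**2 + 7*h/3 - 7/11 splits as (h - a)(h - a') with a = -7/6 - (1/66)*sqrt(8701), a' = -7/6 + (1/66)*sqrt(8701). At the order-1 pole a set g(h) = (h - a)*f(h) = [(7*h**2/8 - 21*h/40 - 18/31)/(h + 2/3)] / (h - a').
Simple pole: residue = g(a) at a = -7/6 - (1/66)*sqrt(8701), which is 207131/429040 + (536443/67874128)*sqrt(8701).


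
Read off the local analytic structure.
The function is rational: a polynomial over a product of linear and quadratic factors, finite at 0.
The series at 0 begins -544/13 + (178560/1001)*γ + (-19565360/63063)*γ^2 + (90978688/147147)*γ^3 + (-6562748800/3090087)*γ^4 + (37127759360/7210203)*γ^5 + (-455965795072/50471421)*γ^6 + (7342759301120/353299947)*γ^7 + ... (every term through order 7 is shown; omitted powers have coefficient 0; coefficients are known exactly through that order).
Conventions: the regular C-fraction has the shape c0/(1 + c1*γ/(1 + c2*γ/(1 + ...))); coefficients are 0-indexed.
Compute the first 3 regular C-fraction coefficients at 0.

The regular C-fraction coefficients are [-544/13, 5580/1309, -9479573/3756456].


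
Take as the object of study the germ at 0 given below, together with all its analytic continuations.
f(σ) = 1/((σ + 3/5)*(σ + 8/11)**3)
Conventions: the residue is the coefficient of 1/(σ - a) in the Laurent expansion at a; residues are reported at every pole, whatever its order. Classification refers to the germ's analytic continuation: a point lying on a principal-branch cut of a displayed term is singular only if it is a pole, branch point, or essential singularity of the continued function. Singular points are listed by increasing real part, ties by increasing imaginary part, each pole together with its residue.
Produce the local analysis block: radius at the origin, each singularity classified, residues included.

Radius of convergence at 0: 3/5.
At -8/11: a pole of order 3; residue -166375/343.
At -3/5: a pole of order 1; residue 166375/343.

Denominator factor (σ + 3/5): pole of order 1 at -3/5, modulus 3/5.
Denominator factor (σ + 8/11)^3: pole of order 3 at -8/11, modulus 8/11.
The radius of convergence is the smallest modulus among the singular points: 3/5.
At the order-3 pole -8/11 set g(σ) = (σ - (-8/11))^3*f(σ) = 1/(σ + 3/5).
Order-3 pole: residue = g''(a)/2; g''(-8/11) = -332750/343, so the residue is -166375/343.
At the order-1 pole -3/5 set g(σ) = (σ - (-3/5))*f(σ) = (σ + 8/11)**(-3).
Simple pole: residue = g(a) at a = -3/5, which is 166375/343.
List the singular points by increasing real part (a conjugate pair: the negative imaginary part first).


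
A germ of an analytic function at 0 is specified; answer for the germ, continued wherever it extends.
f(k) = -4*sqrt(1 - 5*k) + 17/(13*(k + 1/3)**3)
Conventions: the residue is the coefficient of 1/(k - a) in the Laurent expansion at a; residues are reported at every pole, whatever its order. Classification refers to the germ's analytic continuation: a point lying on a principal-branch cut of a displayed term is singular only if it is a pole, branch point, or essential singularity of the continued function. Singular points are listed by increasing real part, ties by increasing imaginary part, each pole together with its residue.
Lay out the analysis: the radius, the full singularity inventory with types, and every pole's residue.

Radius of convergence at 0: 1/5.
At -1/3: a pole of order 3; residue 0.
At 1/5: an algebraic (square-root) branch point.

Denominator factor (k + 1/3)^3: pole of order 3 at -1/3, modulus 1/3.
Branch term (-4)*sqrt(1 - k/(1/5)): its argument vanishes at k = 1/5, a square-root branch point, modulus 1/5.
The radius of convergence is the smallest modulus among the singular points: 1/5.
The branch term is analytic at -1/3 and contributes nothing to the residue; only the rational part matters.
At the order-3 pole -1/3 set g(k) = (k - (-1/3))^3*(rational part) = 17/13.
Order-3 pole: residue = g''(a)/2; g''(-1/3) = 0, so the residue is 0.
List the singular points by increasing real part (a conjugate pair: the negative imaginary part first).


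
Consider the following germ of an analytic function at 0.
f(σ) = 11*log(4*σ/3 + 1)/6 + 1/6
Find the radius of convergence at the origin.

Branch term (11/6)*log(1 - σ/(-3/4)): its argument vanishes at σ = -3/4, a logarithmic branch point, modulus 3/4.
The radius of convergence is the smallest modulus among the singular points: 3/4.

The radius of convergence is 3/4.


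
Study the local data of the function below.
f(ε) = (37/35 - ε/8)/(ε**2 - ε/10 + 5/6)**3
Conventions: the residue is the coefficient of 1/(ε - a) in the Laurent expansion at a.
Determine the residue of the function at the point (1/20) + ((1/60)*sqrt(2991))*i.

The factor ε**2 - ε/10 + 5/6 splits as (ε - a)(ε - a') with a = (1/20) + ((1/60)*sqrt(2991))*i, a' = (1/20) - ((1/60)*sqrt(2991))*i. At the order-3 pole a set g(ε) = (ε - a)^3*f(ε) = [37/35 - ε/8] / (ε - a')^3.
Order-3 pole: residue = g''(a)/2; g''((1/20) + ((1/60)*sqrt(2991))*i) = -((79447500/6937188811)*sqrt(2991))*i, so the residue is -((39723750/6937188811)*sqrt(2991))*i.

The residue is -((39723750/6937188811)*sqrt(2991))*i.


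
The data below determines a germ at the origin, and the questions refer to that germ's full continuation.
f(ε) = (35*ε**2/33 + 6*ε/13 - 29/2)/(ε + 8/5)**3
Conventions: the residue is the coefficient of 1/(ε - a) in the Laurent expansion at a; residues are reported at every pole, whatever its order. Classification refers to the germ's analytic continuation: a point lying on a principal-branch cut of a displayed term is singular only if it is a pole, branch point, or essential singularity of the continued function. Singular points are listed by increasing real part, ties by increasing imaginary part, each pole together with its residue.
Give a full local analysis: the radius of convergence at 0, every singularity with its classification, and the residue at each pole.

Denominator factor (ε + 8/5)^3: pole of order 3 at -8/5, modulus 8/5.
The radius of convergence is the smallest modulus among the singular points: 8/5.
At the order-3 pole -8/5 set g(ε) = (ε - (-8/5))^3*f(ε) = 35*ε**2/33 + 6*ε/13 - 29/2.
Order-3 pole: residue = g''(a)/2; g''(-8/5) = 70/33, so the residue is 35/33.

Radius of convergence at 0: 8/5.
At -8/5: a pole of order 3; residue 35/33.


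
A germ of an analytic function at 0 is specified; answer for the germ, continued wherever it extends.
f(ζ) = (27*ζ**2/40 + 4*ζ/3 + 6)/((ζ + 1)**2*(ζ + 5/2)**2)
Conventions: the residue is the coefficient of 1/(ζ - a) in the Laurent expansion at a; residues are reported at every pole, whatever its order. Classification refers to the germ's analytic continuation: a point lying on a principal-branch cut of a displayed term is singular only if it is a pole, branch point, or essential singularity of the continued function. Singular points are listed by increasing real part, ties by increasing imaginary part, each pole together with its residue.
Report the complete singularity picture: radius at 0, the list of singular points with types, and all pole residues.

Denominator factor (ζ + 5/2)^2: pole of order 2 at -5/2, modulus 5/2.
Denominator factor (ζ + 1)^2: pole of order 2 at -1, modulus 1.
The radius of convergence is the smallest modulus among the singular points: 1.
At the order-2 pole -5/2 set g(ζ) = (ζ - (-5/2))^2*f(ζ) = (27*ζ**2/40 + 4*ζ/3 + 6)/(ζ + 1)**2.
Order-2 pole: residue = g'(a); g'(-5/2) = 257/81, so the residue is 257/81.
At the order-2 pole -1 set g(ζ) = (ζ - (-1))^2*f(ζ) = (27*ζ**2/40 + 4*ζ/3 + 6)/(ζ + 5/2)**2.
Order-2 pole: residue = g'(a); g'(-1) = -257/81, so the residue is -257/81.
List the singular points by increasing real part (a conjugate pair: the negative imaginary part first).

Radius of convergence at 0: 1.
At -5/2: a pole of order 2; residue 257/81.
At -1: a pole of order 2; residue -257/81.


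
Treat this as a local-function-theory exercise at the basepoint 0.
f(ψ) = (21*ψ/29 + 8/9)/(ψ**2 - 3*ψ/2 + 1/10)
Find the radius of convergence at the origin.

The radius of convergence is 3/4 - (1/20)*sqrt(185).

Denominator factor (ψ**2 - 3*ψ/2 + 1/10): discriminant 37/20, real irrational roots 3/4 + (1/20)*sqrt(185) and 3/4 - (1/20)*sqrt(185); poles of order 1, moduli 3/4 + (1/20)*sqrt(185) and 3/4 - (1/20)*sqrt(185).
The radius of convergence is the smallest modulus among the singular points: 3/4 - (1/20)*sqrt(185).


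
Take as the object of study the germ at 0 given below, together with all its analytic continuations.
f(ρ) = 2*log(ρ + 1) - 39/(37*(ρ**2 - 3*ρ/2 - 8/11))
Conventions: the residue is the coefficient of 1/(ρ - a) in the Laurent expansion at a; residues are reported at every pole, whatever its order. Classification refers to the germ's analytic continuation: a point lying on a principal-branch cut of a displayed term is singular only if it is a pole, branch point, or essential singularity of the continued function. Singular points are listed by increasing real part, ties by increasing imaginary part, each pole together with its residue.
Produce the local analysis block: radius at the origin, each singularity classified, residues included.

Radius of convergence at 0: -3/4 + (1/44)*sqrt(2497).
At -1: a logarithmic branch point.
At 3/4 - (1/44)*sqrt(2497): a pole of order 1; residue (78/8399)*sqrt(2497).
At 3/4 + (1/44)*sqrt(2497): a pole of order 1; residue -(78/8399)*sqrt(2497).

Denominator factor (ρ**2 - 3*ρ/2 - 8/11): discriminant 227/44, real irrational roots 3/4 + (1/44)*sqrt(2497) and 3/4 - (1/44)*sqrt(2497); poles of order 1, moduli 3/4 + (1/44)*sqrt(2497) and -3/4 + (1/44)*sqrt(2497).
Branch term (2)*log(1 - ρ/(-1)): its argument vanishes at ρ = -1, a logarithmic branch point, modulus 1.
The radius of convergence is the smallest modulus among the singular points: -3/4 + (1/44)*sqrt(2497).
The branch term is analytic at 3/4 - (1/44)*sqrt(2497) and contributes nothing to the residue; only the rational part matters.
The factor ρ**2 - 3*ρ/2 - 8/11 splits as (ρ - a)(ρ - a') with a = 3/4 - (1/44)*sqrt(2497), a' = 3/4 + (1/44)*sqrt(2497). At the order-1 pole a set g(ρ) = (ρ - a)*(rational part) = [-39/37] / (ρ - a').
Simple pole: residue = g(a) at a = 3/4 - (1/44)*sqrt(2497), which is (78/8399)*sqrt(2497).
The branch term is analytic at 3/4 + (1/44)*sqrt(2497) and contributes nothing to the residue; only the rational part matters.
The factor ρ**2 - 3*ρ/2 - 8/11 splits as (ρ - a)(ρ - a') with a = 3/4 + (1/44)*sqrt(2497), a' = 3/4 - (1/44)*sqrt(2497). At the order-1 pole a set g(ρ) = (ρ - a)*(rational part) = [-39/37] / (ρ - a').
Simple pole: residue = g(a) at a = 3/4 + (1/44)*sqrt(2497), which is -(78/8399)*sqrt(2497).
List the singular points by increasing real part (a conjugate pair: the negative imaginary part first).


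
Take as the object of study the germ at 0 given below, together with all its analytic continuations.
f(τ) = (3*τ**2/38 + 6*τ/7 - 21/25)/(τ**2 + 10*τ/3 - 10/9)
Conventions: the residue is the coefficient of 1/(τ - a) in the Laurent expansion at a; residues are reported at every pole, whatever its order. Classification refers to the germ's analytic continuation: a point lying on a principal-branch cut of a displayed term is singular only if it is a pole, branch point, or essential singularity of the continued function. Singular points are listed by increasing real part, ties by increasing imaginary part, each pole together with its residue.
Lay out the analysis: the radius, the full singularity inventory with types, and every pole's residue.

Denominator factor (τ**2 + 10*τ/3 - 10/9): discriminant 140/9, real irrational roots -5/3 + (1/3)*sqrt(35) and -5/3 - (1/3)*sqrt(35); poles of order 1, moduli -5/3 + (1/3)*sqrt(35) and 5/3 + (1/3)*sqrt(35).
The radius of convergence is the smallest modulus among the singular points: -5/3 + (1/3)*sqrt(35).
The factor τ**2 + 10*τ/3 - 10/9 splits as (τ - a)(τ - a') with a = -5/3 - (1/3)*sqrt(35), a' = -5/3 + (1/3)*sqrt(35). At the order-1 pole a set g(τ) = (τ - a)*f(τ) = [3*τ**2/38 + 6*τ/7 - 21/25] / (τ - a').
Simple pole: residue = g(a) at a = -5/3 - (1/3)*sqrt(35), which is 79/266 + (17379/232750)*sqrt(35).
The factor τ**2 + 10*τ/3 - 10/9 splits as (τ - a)(τ - a') with a = -5/3 + (1/3)*sqrt(35), a' = -5/3 - (1/3)*sqrt(35). At the order-1 pole a set g(τ) = (τ - a)*f(τ) = [3*τ**2/38 + 6*τ/7 - 21/25] / (τ - a').
Simple pole: residue = g(a) at a = -5/3 + (1/3)*sqrt(35), which is 79/266 - (17379/232750)*sqrt(35).
List the singular points by increasing real part (a conjugate pair: the negative imaginary part first).

Radius of convergence at 0: -5/3 + (1/3)*sqrt(35).
At -5/3 - (1/3)*sqrt(35): a pole of order 1; residue 79/266 + (17379/232750)*sqrt(35).
At -5/3 + (1/3)*sqrt(35): a pole of order 1; residue 79/266 - (17379/232750)*sqrt(35).


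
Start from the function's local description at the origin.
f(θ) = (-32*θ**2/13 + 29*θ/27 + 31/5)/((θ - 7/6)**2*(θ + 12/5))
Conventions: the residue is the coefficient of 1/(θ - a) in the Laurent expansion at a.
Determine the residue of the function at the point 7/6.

At the order-2 pole 7/6 set g(θ) = (θ - (7/6))^2*f(θ) = (-32*θ**2/13 + 29*θ/27 + 31/5)/(θ + 12/5).
Order-2 pole: residue = g'(a); g'(7/6) = -242860/148837, so the residue is -242860/148837.

The residue is -242860/148837.


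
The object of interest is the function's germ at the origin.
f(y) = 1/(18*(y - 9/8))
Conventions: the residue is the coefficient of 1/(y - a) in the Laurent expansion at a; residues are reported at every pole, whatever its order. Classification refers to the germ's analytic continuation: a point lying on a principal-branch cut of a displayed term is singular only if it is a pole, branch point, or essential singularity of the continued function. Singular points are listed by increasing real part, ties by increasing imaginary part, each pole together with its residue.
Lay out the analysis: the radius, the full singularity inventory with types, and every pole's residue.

Radius of convergence at 0: 9/8.
At 9/8: a pole of order 1; residue 1/18.

Denominator factor (y - 9/8): pole of order 1 at 9/8, modulus 9/8.
The radius of convergence is the smallest modulus among the singular points: 9/8.
At the order-1 pole 9/8 set g(y) = (y - (9/8))*f(y) = 1/18.
Simple pole: residue = g(a) at a = 9/8, which is 1/18.


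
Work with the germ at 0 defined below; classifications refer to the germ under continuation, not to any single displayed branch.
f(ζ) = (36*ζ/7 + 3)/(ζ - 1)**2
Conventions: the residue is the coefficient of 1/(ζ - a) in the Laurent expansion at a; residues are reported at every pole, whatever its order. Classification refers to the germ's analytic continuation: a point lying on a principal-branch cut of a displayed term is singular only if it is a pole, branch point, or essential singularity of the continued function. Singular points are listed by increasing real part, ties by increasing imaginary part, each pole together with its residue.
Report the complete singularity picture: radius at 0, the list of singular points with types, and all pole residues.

Radius of convergence at 0: 1.
At 1: a pole of order 2; residue 36/7.

Denominator factor (ζ - 1)^2: pole of order 2 at 1, modulus 1.
The radius of convergence is the smallest modulus among the singular points: 1.
At the order-2 pole 1 set g(ζ) = (ζ - (1))^2*f(ζ) = 36*ζ/7 + 3.
Order-2 pole: residue = g'(a); g'(1) = 36/7, so the residue is 36/7.


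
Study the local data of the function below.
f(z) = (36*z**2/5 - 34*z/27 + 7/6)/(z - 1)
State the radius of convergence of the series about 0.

Denominator factor (z - 1): pole of order 1 at 1, modulus 1.
The radius of convergence is the smallest modulus among the singular points: 1.

The radius of convergence is 1.


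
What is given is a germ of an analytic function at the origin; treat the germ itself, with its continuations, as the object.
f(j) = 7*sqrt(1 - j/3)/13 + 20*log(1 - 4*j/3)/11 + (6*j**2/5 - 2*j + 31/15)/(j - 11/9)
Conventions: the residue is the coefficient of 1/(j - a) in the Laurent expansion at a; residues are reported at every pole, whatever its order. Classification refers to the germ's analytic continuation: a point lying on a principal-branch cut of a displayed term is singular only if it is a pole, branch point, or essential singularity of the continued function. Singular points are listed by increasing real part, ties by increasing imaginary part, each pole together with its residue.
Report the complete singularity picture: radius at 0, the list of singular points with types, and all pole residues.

Radius of convergence at 0: 3/4.
At 3/4: a logarithmic branch point.
At 11/9: a pole of order 1; residue 191/135.
At 3: an algebraic (square-root) branch point.

Denominator factor (j - 11/9): pole of order 1 at 11/9, modulus 11/9.
Branch term (20/11)*log(1 - j/(3/4)): its argument vanishes at j = 3/4, a logarithmic branch point, modulus 3/4.
Branch term (7/13)*sqrt(1 - j/(3)): its argument vanishes at j = 3, a square-root branch point, modulus 3.
The radius of convergence is the smallest modulus among the singular points: 3/4.
The branch terms are analytic at 11/9 and contribute nothing to the residue; only the rational part matters.
At the order-1 pole 11/9 set g(j) = (j - (11/9))*(rational part) = 6*j**2/5 - 2*j + 31/15.
Simple pole: residue = g(a) at a = 11/9, which is 191/135.
List the singular points by increasing real part (a conjugate pair: the negative imaginary part first).
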